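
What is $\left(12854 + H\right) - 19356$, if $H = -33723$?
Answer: $-40225$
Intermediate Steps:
$\left(12854 + H\right) - 19356 = \left(12854 - 33723\right) - 19356 = -20869 - 19356 = -40225$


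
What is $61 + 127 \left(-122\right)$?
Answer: $-15433$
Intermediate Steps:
$61 + 127 \left(-122\right) = 61 - 15494 = -15433$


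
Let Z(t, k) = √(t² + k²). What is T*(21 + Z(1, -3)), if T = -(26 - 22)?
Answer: -84 - 4*√10 ≈ -96.649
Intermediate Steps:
Z(t, k) = √(k² + t²)
T = -4 (T = -1*4 = -4)
T*(21 + Z(1, -3)) = -4*(21 + √((-3)² + 1²)) = -4*(21 + √(9 + 1)) = -4*(21 + √10) = -84 - 4*√10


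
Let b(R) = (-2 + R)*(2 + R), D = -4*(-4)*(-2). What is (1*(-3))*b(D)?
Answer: -3060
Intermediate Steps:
D = -32 (D = 16*(-2) = -32)
(1*(-3))*b(D) = (1*(-3))*(-4 + (-32)**2) = -3*(-4 + 1024) = -3*1020 = -3060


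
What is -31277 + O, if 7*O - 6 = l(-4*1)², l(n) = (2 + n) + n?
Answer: -31271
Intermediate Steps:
l(n) = 2 + 2*n
O = 6 (O = 6/7 + (2 + 2*(-4*1))²/7 = 6/7 + (2 + 2*(-4))²/7 = 6/7 + (2 - 8)²/7 = 6/7 + (⅐)*(-6)² = 6/7 + (⅐)*36 = 6/7 + 36/7 = 6)
-31277 + O = -31277 + 6 = -31271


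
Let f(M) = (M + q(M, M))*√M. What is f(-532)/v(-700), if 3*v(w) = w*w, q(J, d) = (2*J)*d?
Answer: 60591*I*√133/8750 ≈ 79.859*I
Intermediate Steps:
q(J, d) = 2*J*d
v(w) = w²/3 (v(w) = (w*w)/3 = w²/3)
f(M) = √M*(M + 2*M²) (f(M) = (M + 2*M*M)*√M = (M + 2*M²)*√M = √M*(M + 2*M²))
f(-532)/v(-700) = ((-532)^(3/2)*(1 + 2*(-532)))/(((⅓)*(-700)²)) = ((-1064*I*√133)*(1 - 1064))/(((⅓)*490000)) = (-1064*I*√133*(-1063))/(490000/3) = (1131032*I*√133)*(3/490000) = 60591*I*√133/8750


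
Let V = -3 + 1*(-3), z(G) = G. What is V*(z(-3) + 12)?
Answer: -54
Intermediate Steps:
V = -6 (V = -3 - 3 = -6)
V*(z(-3) + 12) = -6*(-3 + 12) = -6*9 = -54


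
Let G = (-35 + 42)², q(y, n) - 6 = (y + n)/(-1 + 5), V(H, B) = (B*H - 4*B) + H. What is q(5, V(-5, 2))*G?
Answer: 147/2 ≈ 73.500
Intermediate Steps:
V(H, B) = H - 4*B + B*H (V(H, B) = (-4*B + B*H) + H = H - 4*B + B*H)
q(y, n) = 6 + n/4 + y/4 (q(y, n) = 6 + (y + n)/(-1 + 5) = 6 + (n + y)/4 = 6 + (n + y)*(¼) = 6 + (n/4 + y/4) = 6 + n/4 + y/4)
G = 49 (G = 7² = 49)
q(5, V(-5, 2))*G = (6 + (-5 - 4*2 + 2*(-5))/4 + (¼)*5)*49 = (6 + (-5 - 8 - 10)/4 + 5/4)*49 = (6 + (¼)*(-23) + 5/4)*49 = (6 - 23/4 + 5/4)*49 = (3/2)*49 = 147/2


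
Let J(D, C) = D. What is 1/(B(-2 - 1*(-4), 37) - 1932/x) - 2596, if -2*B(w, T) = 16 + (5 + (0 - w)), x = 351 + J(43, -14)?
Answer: -14732694/5675 ≈ -2596.1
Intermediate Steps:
x = 394 (x = 351 + 43 = 394)
B(w, T) = -21/2 + w/2 (B(w, T) = -(16 + (5 + (0 - w)))/2 = -(16 + (5 - w))/2 = -(21 - w)/2 = -21/2 + w/2)
1/(B(-2 - 1*(-4), 37) - 1932/x) - 2596 = 1/((-21/2 + (-2 - 1*(-4))/2) - 1932/394) - 2596 = 1/((-21/2 + (-2 + 4)/2) - 1932*1/394) - 2596 = 1/((-21/2 + (½)*2) - 966/197) - 2596 = 1/((-21/2 + 1) - 966/197) - 2596 = 1/(-19/2 - 966/197) - 2596 = 1/(-5675/394) - 2596 = -394/5675 - 2596 = -14732694/5675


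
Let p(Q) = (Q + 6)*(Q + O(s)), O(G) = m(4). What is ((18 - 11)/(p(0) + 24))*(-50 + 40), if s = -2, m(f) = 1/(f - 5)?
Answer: -35/9 ≈ -3.8889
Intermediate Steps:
m(f) = 1/(-5 + f)
O(G) = -1 (O(G) = 1/(-5 + 4) = 1/(-1) = -1)
p(Q) = (-1 + Q)*(6 + Q) (p(Q) = (Q + 6)*(Q - 1) = (6 + Q)*(-1 + Q) = (-1 + Q)*(6 + Q))
((18 - 11)/(p(0) + 24))*(-50 + 40) = ((18 - 11)/((-6 + 0² + 5*0) + 24))*(-50 + 40) = (7/((-6 + 0 + 0) + 24))*(-10) = (7/(-6 + 24))*(-10) = (7/18)*(-10) = -35/9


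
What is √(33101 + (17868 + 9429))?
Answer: √60398 ≈ 245.76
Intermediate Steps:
√(33101 + (17868 + 9429)) = √(33101 + 27297) = √60398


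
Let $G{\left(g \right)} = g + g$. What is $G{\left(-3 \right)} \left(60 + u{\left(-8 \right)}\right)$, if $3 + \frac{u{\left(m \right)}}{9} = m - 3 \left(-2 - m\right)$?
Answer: $1206$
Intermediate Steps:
$G{\left(g \right)} = 2 g$
$u{\left(m \right)} = 27 + 36 m$ ($u{\left(m \right)} = -27 + 9 \left(m - 3 \left(-2 - m\right)\right) = -27 + 9 \left(m - \left(-6 - 3 m\right)\right) = -27 + 9 \left(m + \left(6 + 3 m\right)\right) = -27 + 9 \left(6 + 4 m\right) = -27 + \left(54 + 36 m\right) = 27 + 36 m$)
$G{\left(-3 \right)} \left(60 + u{\left(-8 \right)}\right) = 2 \left(-3\right) \left(60 + \left(27 + 36 \left(-8\right)\right)\right) = - 6 \left(60 + \left(27 - 288\right)\right) = - 6 \left(60 - 261\right) = \left(-6\right) \left(-201\right) = 1206$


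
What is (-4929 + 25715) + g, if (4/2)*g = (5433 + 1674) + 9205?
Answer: 28942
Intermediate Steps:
g = 8156 (g = ((5433 + 1674) + 9205)/2 = (7107 + 9205)/2 = (½)*16312 = 8156)
(-4929 + 25715) + g = (-4929 + 25715) + 8156 = 20786 + 8156 = 28942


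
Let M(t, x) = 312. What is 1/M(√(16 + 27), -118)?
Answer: 1/312 ≈ 0.0032051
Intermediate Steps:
1/M(√(16 + 27), -118) = 1/312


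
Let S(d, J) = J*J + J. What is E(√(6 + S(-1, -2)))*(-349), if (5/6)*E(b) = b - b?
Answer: 0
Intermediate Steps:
S(d, J) = J + J² (S(d, J) = J² + J = J + J²)
E(b) = 0 (E(b) = 6*(b - b)/5 = (6/5)*0 = 0)
E(√(6 + S(-1, -2)))*(-349) = 0*(-349) = 0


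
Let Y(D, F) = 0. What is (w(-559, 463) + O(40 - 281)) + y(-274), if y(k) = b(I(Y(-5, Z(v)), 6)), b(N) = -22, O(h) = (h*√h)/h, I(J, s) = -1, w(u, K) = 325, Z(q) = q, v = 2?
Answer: 303 + I*√241 ≈ 303.0 + 15.524*I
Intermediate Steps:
O(h) = √h (O(h) = h^(3/2)/h = √h)
y(k) = -22
(w(-559, 463) + O(40 - 281)) + y(-274) = (325 + √(40 - 281)) - 22 = (325 + √(-241)) - 22 = (325 + I*√241) - 22 = 303 + I*√241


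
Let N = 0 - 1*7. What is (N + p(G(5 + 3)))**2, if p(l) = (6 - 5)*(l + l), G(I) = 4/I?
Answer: 36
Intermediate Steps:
N = -7 (N = 0 - 7 = -7)
p(l) = 2*l (p(l) = 1*(2*l) = 2*l)
(N + p(G(5 + 3)))**2 = (-7 + 2*(4/(5 + 3)))**2 = (-7 + 2*(4/8))**2 = (-7 + 2*(4*(1/8)))**2 = (-7 + 2*(1/2))**2 = (-7 + 1)**2 = (-6)**2 = 36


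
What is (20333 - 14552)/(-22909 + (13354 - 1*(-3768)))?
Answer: -1927/1929 ≈ -0.99896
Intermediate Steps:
(20333 - 14552)/(-22909 + (13354 - 1*(-3768))) = 5781/(-22909 + (13354 + 3768)) = 5781/(-22909 + 17122) = 5781/(-5787) = 5781*(-1/5787) = -1927/1929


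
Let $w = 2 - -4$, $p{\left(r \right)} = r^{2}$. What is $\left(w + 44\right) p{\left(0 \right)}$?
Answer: $0$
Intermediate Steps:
$w = 6$ ($w = 2 + 4 = 6$)
$\left(w + 44\right) p{\left(0 \right)} = \left(6 + 44\right) 0^{2} = 50 \cdot 0 = 0$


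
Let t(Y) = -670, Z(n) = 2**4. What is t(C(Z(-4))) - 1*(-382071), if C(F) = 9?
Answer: 381401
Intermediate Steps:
Z(n) = 16
t(C(Z(-4))) - 1*(-382071) = -670 - 1*(-382071) = -670 + 382071 = 381401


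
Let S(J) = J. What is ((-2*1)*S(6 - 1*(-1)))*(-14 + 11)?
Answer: 42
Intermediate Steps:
((-2*1)*S(6 - 1*(-1)))*(-14 + 11) = ((-2*1)*(6 - 1*(-1)))*(-14 + 11) = -2*(6 + 1)*(-3) = -2*7*(-3) = -14*(-3) = 42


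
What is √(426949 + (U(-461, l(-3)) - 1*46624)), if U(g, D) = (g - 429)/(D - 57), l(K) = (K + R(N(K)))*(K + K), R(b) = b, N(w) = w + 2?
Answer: √414203295/33 ≈ 616.73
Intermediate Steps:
N(w) = 2 + w
l(K) = 2*K*(2 + 2*K) (l(K) = (K + (2 + K))*(K + K) = (2 + 2*K)*(2*K) = 2*K*(2 + 2*K))
U(g, D) = (-429 + g)/(-57 + D)
√(426949 + (U(-461, l(-3)) - 1*46624)) = √(426949 + ((-429 - 461)/(-57 + 4*(-3)*(1 - 3)) - 1*46624)) = √(426949 + (-890/(-57 + 4*(-3)*(-2)) - 46624)) = √(426949 + (-890/(-57 + 24) - 46624)) = √(426949 + (-890/(-33) - 46624)) = √(426949 + (-1/33*(-890) - 46624)) = √(426949 + (890/33 - 46624)) = √(426949 - 1537702/33) = √(12551615/33) = √414203295/33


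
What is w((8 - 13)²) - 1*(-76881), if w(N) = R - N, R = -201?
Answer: 76655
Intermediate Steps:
w(N) = -201 - N
w((8 - 13)²) - 1*(-76881) = (-201 - (8 - 13)²) - 1*(-76881) = (-201 - 1*(-5)²) + 76881 = (-201 - 1*25) + 76881 = (-201 - 25) + 76881 = -226 + 76881 = 76655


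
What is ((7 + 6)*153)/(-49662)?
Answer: -221/5518 ≈ -0.040051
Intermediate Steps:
((7 + 6)*153)/(-49662) = (13*153)*(-1/49662) = 1989*(-1/49662) = -221/5518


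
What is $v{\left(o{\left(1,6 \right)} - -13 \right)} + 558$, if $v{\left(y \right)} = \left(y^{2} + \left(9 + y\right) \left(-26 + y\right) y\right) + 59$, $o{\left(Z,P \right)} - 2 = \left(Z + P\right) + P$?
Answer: $3473$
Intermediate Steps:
$o{\left(Z,P \right)} = 2 + Z + 2 P$ ($o{\left(Z,P \right)} = 2 + \left(\left(Z + P\right) + P\right) = 2 + \left(\left(P + Z\right) + P\right) = 2 + \left(Z + 2 P\right) = 2 + Z + 2 P$)
$v{\left(y \right)} = 59 + y^{2} + y \left(-26 + y\right) \left(9 + y\right)$ ($v{\left(y \right)} = \left(y^{2} + \left(-26 + y\right) \left(9 + y\right) y\right) + 59 = \left(y^{2} + y \left(-26 + y\right) \left(9 + y\right)\right) + 59 = 59 + y^{2} + y \left(-26 + y\right) \left(9 + y\right)$)
$v{\left(o{\left(1,6 \right)} - -13 \right)} + 558 = \left(59 + \left(\left(2 + 1 + 2 \cdot 6\right) - -13\right)^{3} - 234 \left(\left(2 + 1 + 2 \cdot 6\right) - -13\right) - 16 \left(\left(2 + 1 + 2 \cdot 6\right) - -13\right)^{2}\right) + 558 = \left(59 + \left(\left(2 + 1 + 12\right) + 13\right)^{3} - 234 \left(\left(2 + 1 + 12\right) + 13\right) - 16 \left(\left(2 + 1 + 12\right) + 13\right)^{2}\right) + 558 = \left(59 + \left(15 + 13\right)^{3} - 234 \left(15 + 13\right) - 16 \left(15 + 13\right)^{2}\right) + 558 = \left(59 + 28^{3} - 6552 - 16 \cdot 28^{2}\right) + 558 = \left(59 + 21952 - 6552 - 12544\right) + 558 = 2915 + 558 = 3473$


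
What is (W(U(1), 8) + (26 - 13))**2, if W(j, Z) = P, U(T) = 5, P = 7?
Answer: 400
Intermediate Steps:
W(j, Z) = 7
(W(U(1), 8) + (26 - 13))**2 = (7 + (26 - 13))**2 = (7 + 13)**2 = 20**2 = 400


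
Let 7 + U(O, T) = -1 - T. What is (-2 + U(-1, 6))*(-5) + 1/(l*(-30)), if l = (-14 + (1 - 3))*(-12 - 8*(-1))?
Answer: 153599/1920 ≈ 80.000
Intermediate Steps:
U(O, T) = -8 - T (U(O, T) = -7 + (-1 - T) = -8 - T)
l = 64 (l = (-14 - 2)*(-12 + 8) = -16*(-4) = 64)
(-2 + U(-1, 6))*(-5) + 1/(l*(-30)) = (-2 + (-8 - 1*6))*(-5) + 1/(64*(-30)) = (-2 + (-8 - 6))*(-5) + (1/64)*(-1/30) = (-2 - 14)*(-5) - 1/1920 = -16*(-5) - 1/1920 = 80 - 1/1920 = 153599/1920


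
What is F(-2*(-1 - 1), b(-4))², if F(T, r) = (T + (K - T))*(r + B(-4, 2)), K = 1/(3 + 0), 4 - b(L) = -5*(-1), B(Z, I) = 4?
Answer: 1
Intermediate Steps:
b(L) = -1 (b(L) = 4 - (-5)*(-1) = 4 - 1*5 = 4 - 5 = -1)
K = ⅓ (K = 1/3 = ⅓ ≈ 0.33333)
F(T, r) = 4/3 + r/3 (F(T, r) = (T + (⅓ - T))*(r + 4) = (4 + r)/3 = 4/3 + r/3)
F(-2*(-1 - 1), b(-4))² = (4/3 + (⅓)*(-1))² = (4/3 - ⅓)² = 1² = 1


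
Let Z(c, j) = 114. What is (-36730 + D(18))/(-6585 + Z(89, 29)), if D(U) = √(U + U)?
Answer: 36724/6471 ≈ 5.6752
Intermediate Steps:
D(U) = √2*√U (D(U) = √(2*U) = √2*√U)
(-36730 + D(18))/(-6585 + Z(89, 29)) = (-36730 + √2*√18)/(-6585 + 114) = (-36730 + √2*(3*√2))/(-6471) = (-36730 + 6)*(-1/6471) = -36724*(-1/6471) = 36724/6471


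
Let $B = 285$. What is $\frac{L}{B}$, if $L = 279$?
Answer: $\frac{93}{95} \approx 0.97895$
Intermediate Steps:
$\frac{L}{B} = \frac{279}{285} = 279 \cdot \frac{1}{285} = \frac{93}{95}$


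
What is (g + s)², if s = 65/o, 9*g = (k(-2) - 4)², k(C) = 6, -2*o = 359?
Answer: 70756/10439361 ≈ 0.0067778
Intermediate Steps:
o = -359/2 (o = -½*359 = -359/2 ≈ -179.50)
g = 4/9 (g = (6 - 4)²/9 = (⅑)*2² = (⅑)*4 = 4/9 ≈ 0.44444)
s = -130/359 (s = 65/(-359/2) = 65*(-2/359) = -130/359 ≈ -0.36212)
(g + s)² = (4/9 - 130/359)² = (266/3231)² = 70756/10439361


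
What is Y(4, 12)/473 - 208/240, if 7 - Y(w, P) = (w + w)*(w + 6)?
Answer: -7244/7095 ≈ -1.0210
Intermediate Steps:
Y(w, P) = 7 - 2*w*(6 + w) (Y(w, P) = 7 - (w + w)*(w + 6) = 7 - 2*w*(6 + w))
Y(4, 12)/473 - 208/240 = (7 - 12*4 - 2*4**2)/473 - 208/240 = (7 - 48 - 2*16)*(1/473) - 208*1/240 = (7 - 48 - 32)*(1/473) - 13/15 = -73*1/473 - 13/15 = -73/473 - 13/15 = -7244/7095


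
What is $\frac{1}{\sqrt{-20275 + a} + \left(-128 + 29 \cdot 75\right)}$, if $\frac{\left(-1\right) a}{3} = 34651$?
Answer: $\frac{2047}{4314437} - \frac{2 i \sqrt{31057}}{4314437} \approx 0.00047445 - 8.1693 \cdot 10^{-5} i$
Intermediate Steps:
$a = -103953$ ($a = \left(-3\right) 34651 = -103953$)
$\frac{1}{\sqrt{-20275 + a} + \left(-128 + 29 \cdot 75\right)} = \frac{1}{\sqrt{-20275 - 103953} + \left(-128 + 29 \cdot 75\right)} = \frac{1}{\sqrt{-124228} + \left(-128 + 2175\right)} = \frac{1}{2 i \sqrt{31057} + 2047} = \frac{1}{2047 + 2 i \sqrt{31057}}$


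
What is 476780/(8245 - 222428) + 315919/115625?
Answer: 12536791677/24764909375 ≈ 0.50623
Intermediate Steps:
476780/(8245 - 222428) + 315919/115625 = 476780/(-214183) + 315919*(1/115625) = 476780*(-1/214183) + 315919/115625 = -476780/214183 + 315919/115625 = 12536791677/24764909375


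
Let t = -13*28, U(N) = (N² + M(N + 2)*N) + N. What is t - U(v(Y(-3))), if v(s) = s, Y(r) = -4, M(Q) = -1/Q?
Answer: -374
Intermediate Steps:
U(N) = N + N² - N/(2 + N) (U(N) = (N² + (-1/(N + 2))*N) + N = (N² + (-1/(2 + N))*N) + N = (N² - N/(2 + N)) + N = N + N² - N/(2 + N))
t = -364
t - U(v(Y(-3))) = -364 - (-4)*(-1 + (1 - 4)*(2 - 4))/(2 - 4) = -364 - (-4)*(-1 - 3*(-2))/(-2) = -364 - (-4)*(-1)*(-1 + 6)/2 = -364 - (-4)*(-1)*5/2 = -364 - 1*10 = -364 - 10 = -374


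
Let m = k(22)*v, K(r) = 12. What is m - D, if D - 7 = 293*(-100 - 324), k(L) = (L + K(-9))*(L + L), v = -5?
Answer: 116745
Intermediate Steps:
k(L) = 2*L*(12 + L) (k(L) = (L + 12)*(L + L) = (12 + L)*(2*L) = 2*L*(12 + L))
D = -124225 (D = 7 + 293*(-100 - 324) = 7 + 293*(-424) = 7 - 124232 = -124225)
m = -7480 (m = (2*22*(12 + 22))*(-5) = (2*22*34)*(-5) = 1496*(-5) = -7480)
m - D = -7480 - 1*(-124225) = -7480 + 124225 = 116745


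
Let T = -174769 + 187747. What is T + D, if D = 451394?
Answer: 464372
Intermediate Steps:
T = 12978
T + D = 12978 + 451394 = 464372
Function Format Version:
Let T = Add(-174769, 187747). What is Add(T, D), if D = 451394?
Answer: 464372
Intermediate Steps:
T = 12978
Add(T, D) = Add(12978, 451394) = 464372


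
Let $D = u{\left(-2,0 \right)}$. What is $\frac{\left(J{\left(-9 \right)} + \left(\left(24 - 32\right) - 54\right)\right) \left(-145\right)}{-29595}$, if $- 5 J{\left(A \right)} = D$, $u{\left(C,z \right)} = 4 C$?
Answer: $- \frac{8758}{29595} \approx -0.29593$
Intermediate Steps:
$D = -8$ ($D = 4 \left(-2\right) = -8$)
$J{\left(A \right)} = \frac{8}{5}$ ($J{\left(A \right)} = \left(- \frac{1}{5}\right) \left(-8\right) = \frac{8}{5}$)
$\frac{\left(J{\left(-9 \right)} + \left(\left(24 - 32\right) - 54\right)\right) \left(-145\right)}{-29595} = \frac{\left(\frac{8}{5} + \left(\left(24 - 32\right) - 54\right)\right) \left(-145\right)}{-29595} = \left(\frac{8}{5} + \left(\left(24 - 32\right) - 54\right)\right) \left(-145\right) \left(- \frac{1}{29595}\right) = \left(\frac{8}{5} - 62\right) \left(-145\right) \left(- \frac{1}{29595}\right) = \left(- \frac{302}{5}\right) \left(-145\right) \left(- \frac{1}{29595}\right) = 8758 \left(- \frac{1}{29595}\right) = - \frac{8758}{29595}$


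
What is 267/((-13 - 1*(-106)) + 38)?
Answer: 267/131 ≈ 2.0382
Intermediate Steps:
267/((-13 - 1*(-106)) + 38) = 267/((-13 + 106) + 38) = 267/(93 + 38) = 267/131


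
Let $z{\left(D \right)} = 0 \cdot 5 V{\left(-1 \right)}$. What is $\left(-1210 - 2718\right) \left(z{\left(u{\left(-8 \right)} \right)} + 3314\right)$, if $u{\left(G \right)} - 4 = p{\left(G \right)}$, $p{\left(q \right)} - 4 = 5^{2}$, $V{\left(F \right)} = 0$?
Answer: $-13017392$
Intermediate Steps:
$p{\left(q \right)} = 29$ ($p{\left(q \right)} = 4 + 5^{2} = 4 + 25 = 29$)
$u{\left(G \right)} = 33$ ($u{\left(G \right)} = 4 + 29 = 33$)
$z{\left(D \right)} = 0$ ($z{\left(D \right)} = 0 \cdot 5 \cdot 0 = 0 \cdot 0 = 0$)
$\left(-1210 - 2718\right) \left(z{\left(u{\left(-8 \right)} \right)} + 3314\right) = \left(-1210 - 2718\right) \left(0 + 3314\right) = \left(-3928\right) 3314 = -13017392$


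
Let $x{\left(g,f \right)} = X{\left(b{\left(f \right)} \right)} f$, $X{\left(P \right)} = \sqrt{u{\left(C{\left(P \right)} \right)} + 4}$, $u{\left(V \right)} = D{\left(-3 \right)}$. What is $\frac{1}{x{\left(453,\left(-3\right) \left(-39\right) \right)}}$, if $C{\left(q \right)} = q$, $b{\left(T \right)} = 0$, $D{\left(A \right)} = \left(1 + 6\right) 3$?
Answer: $\frac{1}{585} \approx 0.0017094$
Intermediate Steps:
$D{\left(A \right)} = 21$ ($D{\left(A \right)} = 7 \cdot 3 = 21$)
$u{\left(V \right)} = 21$
$X{\left(P \right)} = 5$ ($X{\left(P \right)} = \sqrt{21 + 4} = \sqrt{25} = 5$)
$x{\left(g,f \right)} = 5 f$
$\frac{1}{x{\left(453,\left(-3\right) \left(-39\right) \right)}} = \frac{1}{5 \left(\left(-3\right) \left(-39\right)\right)} = \frac{1}{5 \cdot 117} = \frac{1}{585}$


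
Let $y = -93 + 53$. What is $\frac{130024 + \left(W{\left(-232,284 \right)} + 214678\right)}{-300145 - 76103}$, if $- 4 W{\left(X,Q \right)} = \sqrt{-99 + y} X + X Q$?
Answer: $- \frac{180587}{188124} - \frac{29 i \sqrt{139}}{188124} \approx -0.95994 - 0.0018174 i$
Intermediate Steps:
$y = -40$
$W{\left(X,Q \right)} = - \frac{Q X}{4} - \frac{i X \sqrt{139}}{4}$ ($W{\left(X,Q \right)} = - \frac{\sqrt{-99 - 40} X + X Q}{4} = - \frac{\sqrt{-139} X + Q X}{4} = - \frac{i \sqrt{139} X + Q X}{4} = - \frac{i X \sqrt{139} + Q X}{4} = - \frac{Q X + i X \sqrt{139}}{4} = - \frac{Q X}{4} - \frac{i X \sqrt{139}}{4}$)
$\frac{130024 + \left(W{\left(-232,284 \right)} + 214678\right)}{-300145 - 76103} = \frac{130024 + \left(\left(- \frac{1}{4}\right) \left(-232\right) \left(284 + i \sqrt{139}\right) + 214678\right)}{-300145 - 76103} = \frac{130024 + \left(\left(16472 + 58 i \sqrt{139}\right) + 214678\right)}{-376248} = \left(130024 + \left(231150 + 58 i \sqrt{139}\right)\right) \left(- \frac{1}{376248}\right) = \left(361174 + 58 i \sqrt{139}\right) \left(- \frac{1}{376248}\right) = - \frac{180587}{188124} - \frac{29 i \sqrt{139}}{188124}$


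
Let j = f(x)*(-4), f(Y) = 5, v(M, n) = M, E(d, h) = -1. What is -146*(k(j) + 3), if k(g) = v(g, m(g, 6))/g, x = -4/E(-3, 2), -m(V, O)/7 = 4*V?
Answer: -584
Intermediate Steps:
m(V, O) = -28*V
x = 4 (x = -4/(-1) = -4*(-1) = 4)
j = -20 (j = 5*(-4) = -20)
k(g) = 1 (k(g) = g/g = 1)
-146*(k(j) + 3) = -146*(1 + 3) = -146*4 = -584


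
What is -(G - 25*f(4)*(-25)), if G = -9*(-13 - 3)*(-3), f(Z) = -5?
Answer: 3557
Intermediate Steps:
G = -432 (G = -9*(-16)*(-3) = 144*(-3) = -432)
-(G - 25*f(4)*(-25)) = -(-432 - 25*(-5)*(-25)) = -(-432 - (-125)*(-25)) = -(-432 - 1*3125) = -(-432 - 3125) = -1*(-3557) = 3557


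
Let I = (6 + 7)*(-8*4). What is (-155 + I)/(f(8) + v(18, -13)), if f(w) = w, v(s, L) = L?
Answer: 571/5 ≈ 114.20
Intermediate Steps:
I = -416 (I = 13*(-32) = -416)
(-155 + I)/(f(8) + v(18, -13)) = (-155 - 416)/(8 - 13) = -571/(-5) = -571*(-⅕) = 571/5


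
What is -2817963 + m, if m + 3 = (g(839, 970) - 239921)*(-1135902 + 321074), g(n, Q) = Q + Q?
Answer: 193910764302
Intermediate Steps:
g(n, Q) = 2*Q
m = 193913582265 (m = -3 + (2*970 - 239921)*(-1135902 + 321074) = -3 + (1940 - 239921)*(-814828) = -3 - 237981*(-814828) = -3 + 193913582268 = 193913582265)
-2817963 + m = -2817963 + 193913582265 = 193910764302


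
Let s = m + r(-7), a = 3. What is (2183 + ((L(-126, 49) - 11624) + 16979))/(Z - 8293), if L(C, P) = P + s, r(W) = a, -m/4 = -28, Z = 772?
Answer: -7702/7521 ≈ -1.0241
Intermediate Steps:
m = 112 (m = -4*(-28) = 112)
r(W) = 3
s = 115 (s = 112 + 3 = 115)
L(C, P) = 115 + P (L(C, P) = P + 115 = 115 + P)
(2183 + ((L(-126, 49) - 11624) + 16979))/(Z - 8293) = (2183 + (((115 + 49) - 11624) + 16979))/(772 - 8293) = (2183 + ((164 - 11624) + 16979))/(-7521) = (2183 + (-11460 + 16979))*(-1/7521) = (2183 + 5519)*(-1/7521) = 7702*(-1/7521) = -7702/7521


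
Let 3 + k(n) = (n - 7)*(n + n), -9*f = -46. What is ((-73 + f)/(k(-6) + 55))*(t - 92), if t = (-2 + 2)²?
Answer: 1081/36 ≈ 30.028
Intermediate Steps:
f = 46/9 (f = -⅑*(-46) = 46/9 ≈ 5.1111)
k(n) = -3 + 2*n*(-7 + n) (k(n) = -3 + (n - 7)*(n + n) = -3 + (-7 + n)*(2*n) = -3 + 2*n*(-7 + n))
t = 0 (t = 0² = 0)
((-73 + f)/(k(-6) + 55))*(t - 92) = ((-73 + 46/9)/((-3 - 14*(-6) + 2*(-6)²) + 55))*(0 - 92) = -611/(9*((-3 + 84 + 2*36) + 55))*(-92) = -611/(9*((-3 + 84 + 72) + 55))*(-92) = -611/(9*(153 + 55))*(-92) = -611/9/208*(-92) = -611/9*1/208*(-92) = -47/144*(-92) = 1081/36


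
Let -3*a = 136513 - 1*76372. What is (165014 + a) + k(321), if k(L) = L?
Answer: 145288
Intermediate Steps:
a = -20047 (a = -(136513 - 1*76372)/3 = -(136513 - 76372)/3 = -⅓*60141 = -20047)
(165014 + a) + k(321) = (165014 - 20047) + 321 = 144967 + 321 = 145288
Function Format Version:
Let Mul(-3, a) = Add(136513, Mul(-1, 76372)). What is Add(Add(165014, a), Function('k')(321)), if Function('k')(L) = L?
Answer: 145288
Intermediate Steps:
a = -20047 (a = Mul(Rational(-1, 3), Add(136513, Mul(-1, 76372))) = Mul(Rational(-1, 3), Add(136513, -76372)) = Mul(Rational(-1, 3), 60141) = -20047)
Add(Add(165014, a), Function('k')(321)) = Add(Add(165014, -20047), 321) = Add(144967, 321) = 145288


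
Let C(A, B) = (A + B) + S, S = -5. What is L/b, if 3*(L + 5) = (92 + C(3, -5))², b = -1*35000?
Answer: -103/1500 ≈ -0.068667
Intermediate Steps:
C(A, B) = -5 + A + B (C(A, B) = (A + B) - 5 = -5 + A + B)
b = -35000
L = 7210/3 (L = -5 + (92 + (-5 + 3 - 5))²/3 = -5 + (92 - 7)²/3 = -5 + (⅓)*85² = -5 + (⅓)*7225 = -5 + 7225/3 = 7210/3 ≈ 2403.3)
L/b = (7210/3)/(-35000) = (7210/3)*(-1/35000) = -103/1500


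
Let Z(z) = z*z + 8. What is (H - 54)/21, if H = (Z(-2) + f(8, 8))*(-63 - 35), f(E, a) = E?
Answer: -2014/21 ≈ -95.905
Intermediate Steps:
Z(z) = 8 + z**2 (Z(z) = z**2 + 8 = 8 + z**2)
H = -1960 (H = ((8 + (-2)**2) + 8)*(-63 - 35) = ((8 + 4) + 8)*(-98) = (12 + 8)*(-98) = 20*(-98) = -1960)
(H - 54)/21 = (-1960 - 54)/21 = (1/21)*(-2014) = -2014/21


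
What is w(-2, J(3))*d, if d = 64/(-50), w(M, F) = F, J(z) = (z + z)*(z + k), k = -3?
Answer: 0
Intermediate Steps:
J(z) = 2*z*(-3 + z) (J(z) = (z + z)*(z - 3) = (2*z)*(-3 + z) = 2*z*(-3 + z))
d = -32/25 (d = 64*(-1/50) = -32/25 ≈ -1.2800)
w(-2, J(3))*d = (2*3*(-3 + 3))*(-32/25) = (2*3*0)*(-32/25) = 0*(-32/25) = 0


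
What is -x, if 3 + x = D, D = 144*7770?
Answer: -1118877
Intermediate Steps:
D = 1118880
x = 1118877 (x = -3 + 1118880 = 1118877)
-x = -1*1118877 = -1118877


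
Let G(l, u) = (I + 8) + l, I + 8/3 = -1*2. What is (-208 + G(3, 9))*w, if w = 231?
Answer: -46585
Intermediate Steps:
I = -14/3 (I = -8/3 - 1*2 = -8/3 - 2 = -14/3 ≈ -4.6667)
G(l, u) = 10/3 + l (G(l, u) = (-14/3 + 8) + l = 10/3 + l)
(-208 + G(3, 9))*w = (-208 + (10/3 + 3))*231 = (-208 + 19/3)*231 = -605/3*231 = -46585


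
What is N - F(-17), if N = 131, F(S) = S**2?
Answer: -158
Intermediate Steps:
N - F(-17) = 131 - 1*(-17)**2 = 131 - 1*289 = 131 - 289 = -158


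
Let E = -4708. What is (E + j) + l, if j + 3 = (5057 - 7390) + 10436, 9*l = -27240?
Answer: 1096/3 ≈ 365.33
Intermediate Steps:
l = -9080/3 (l = (1/9)*(-27240) = -9080/3 ≈ -3026.7)
j = 8100 (j = -3 + ((5057 - 7390) + 10436) = -3 + (-2333 + 10436) = -3 + 8103 = 8100)
(E + j) + l = (-4708 + 8100) - 9080/3 = 3392 - 9080/3 = 1096/3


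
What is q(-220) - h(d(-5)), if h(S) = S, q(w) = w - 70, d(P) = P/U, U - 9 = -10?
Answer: -295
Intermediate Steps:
U = -1 (U = 9 - 10 = -1)
d(P) = -P (d(P) = P/(-1) = P*(-1) = -P)
q(w) = -70 + w
q(-220) - h(d(-5)) = (-70 - 220) - (-1)*(-5) = -290 - 1*5 = -290 - 5 = -295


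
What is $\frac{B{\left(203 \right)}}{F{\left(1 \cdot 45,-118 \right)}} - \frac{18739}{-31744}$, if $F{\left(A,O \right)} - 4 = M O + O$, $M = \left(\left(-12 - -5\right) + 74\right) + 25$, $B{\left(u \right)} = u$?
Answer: $\frac{99561399}{174115840} \approx 0.57181$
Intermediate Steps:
$M = 92$ ($M = \left(\left(-12 + 5\right) + 74\right) + 25 = \left(-7 + 74\right) + 25 = 67 + 25 = 92$)
$F{\left(A,O \right)} = 4 + 93 O$ ($F{\left(A,O \right)} = 4 + \left(92 O + O\right) = 4 + 93 O$)
$\frac{B{\left(203 \right)}}{F{\left(1 \cdot 45,-118 \right)}} - \frac{18739}{-31744} = \frac{203}{4 + 93 \left(-118\right)} - \frac{18739}{-31744} = \frac{203}{4 - 10974} - - \frac{18739}{31744} = \frac{203}{-10970} + \frac{18739}{31744} = 203 \left(- \frac{1}{10970}\right) + \frac{18739}{31744} = - \frac{203}{10970} + \frac{18739}{31744} = \frac{99561399}{174115840}$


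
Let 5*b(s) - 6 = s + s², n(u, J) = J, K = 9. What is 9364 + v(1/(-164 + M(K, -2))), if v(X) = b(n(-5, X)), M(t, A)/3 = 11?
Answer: 803580856/85805 ≈ 9365.2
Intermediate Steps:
M(t, A) = 33 (M(t, A) = 3*11 = 33)
b(s) = 6/5 + s/5 + s²/5 (b(s) = 6/5 + (s + s²)/5 = 6/5 + (s/5 + s²/5) = 6/5 + s/5 + s²/5)
v(X) = 6/5 + X/5 + X²/5
9364 + v(1/(-164 + M(K, -2))) = 9364 + (6/5 + 1/(5*(-164 + 33)) + (1/(-164 + 33))²/5) = 9364 + (6/5 + (⅕)/(-131) + (1/(-131))²/5) = 9364 + (6/5 + (⅕)*(-1/131) + (-1/131)²/5) = 9364 + (6/5 - 1/655 + (⅕)*(1/17161)) = 9364 + (6/5 - 1/655 + 1/85805) = 9364 + 102836/85805 = 803580856/85805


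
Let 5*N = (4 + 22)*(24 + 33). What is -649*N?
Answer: -961818/5 ≈ -1.9236e+5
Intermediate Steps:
N = 1482/5 (N = ((4 + 22)*(24 + 33))/5 = (26*57)/5 = (⅕)*1482 = 1482/5 ≈ 296.40)
-649*N = -649*1482/5 = -961818/5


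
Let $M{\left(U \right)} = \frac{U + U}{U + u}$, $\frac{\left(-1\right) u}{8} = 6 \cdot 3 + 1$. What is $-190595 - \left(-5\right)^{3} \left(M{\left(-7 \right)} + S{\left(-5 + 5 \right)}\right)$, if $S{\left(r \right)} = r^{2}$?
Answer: $- \frac{30302855}{159} \approx -1.9058 \cdot 10^{5}$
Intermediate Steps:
$u = -152$ ($u = - 8 \left(6 \cdot 3 + 1\right) = - 8 \left(18 + 1\right) = \left(-8\right) 19 = -152$)
$M{\left(U \right)} = \frac{2 U}{-152 + U}$ ($M{\left(U \right)} = \frac{U + U}{U - 152} = \frac{2 U}{-152 + U}$)
$-190595 - \left(-5\right)^{3} \left(M{\left(-7 \right)} + S{\left(-5 + 5 \right)}\right) = -190595 - \left(-5\right)^{3} \left(2 \left(-7\right) \frac{1}{-152 - 7} + \left(-5 + 5\right)^{2}\right) = -190595 - - 125 \left(2 \left(-7\right) \frac{1}{-159} + 0^{2}\right) = -190595 - - 125 \left(2 \left(-7\right) \left(- \frac{1}{159}\right) + 0\right) = -190595 - - 125 \left(\frac{14}{159} + 0\right) = -190595 - \left(-125\right) \frac{14}{159} = -190595 - - \frac{1750}{159} = -190595 + \frac{1750}{159} = - \frac{30302855}{159}$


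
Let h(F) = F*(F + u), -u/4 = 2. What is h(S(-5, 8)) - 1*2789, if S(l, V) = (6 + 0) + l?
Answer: -2796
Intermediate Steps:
u = -8 (u = -4*2 = -8)
S(l, V) = 6 + l
h(F) = F*(-8 + F) (h(F) = F*(F - 8) = F*(-8 + F))
h(S(-5, 8)) - 1*2789 = (6 - 5)*(-8 + (6 - 5)) - 1*2789 = 1*(-8 + 1) - 2789 = 1*(-7) - 2789 = -7 - 2789 = -2796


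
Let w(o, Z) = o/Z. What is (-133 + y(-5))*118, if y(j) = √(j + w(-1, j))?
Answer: -15694 + 236*I*√30/5 ≈ -15694.0 + 258.52*I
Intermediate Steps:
y(j) = √(j - 1/j)
(-133 + y(-5))*118 = (-133 + √(-5 - 1/(-5)))*118 = (-133 + √(-5 - 1*(-⅕)))*118 = (-133 + √(-5 + ⅕))*118 = (-133 + √(-24/5))*118 = (-133 + 2*I*√30/5)*118 = -15694 + 236*I*√30/5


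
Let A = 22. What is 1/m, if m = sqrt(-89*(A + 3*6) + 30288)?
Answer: sqrt(6682)/13364 ≈ 0.0061167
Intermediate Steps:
m = 2*sqrt(6682) (m = sqrt(-89*(22 + 3*6) + 30288) = sqrt(-89*(22 + 18) + 30288) = sqrt(-89*40 + 30288) = sqrt(-3560 + 30288) = sqrt(26728) = 2*sqrt(6682) ≈ 163.49)
1/m = 1/(2*sqrt(6682)) = sqrt(6682)/13364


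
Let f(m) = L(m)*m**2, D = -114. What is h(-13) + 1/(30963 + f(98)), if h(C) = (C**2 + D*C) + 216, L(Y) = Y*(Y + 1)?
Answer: 174021148858/93208971 ≈ 1867.0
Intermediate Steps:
L(Y) = Y*(1 + Y)
f(m) = m**3*(1 + m) (f(m) = (m*(1 + m))*m**2 = m**3*(1 + m))
h(C) = 216 + C**2 - 114*C (h(C) = (C**2 - 114*C) + 216 = 216 + C**2 - 114*C)
h(-13) + 1/(30963 + f(98)) = (216 + (-13)**2 - 114*(-13)) + 1/(30963 + 98**3*(1 + 98)) = (216 + 169 + 1482) + 1/(30963 + 941192*99) = 1867 + 1/(30963 + 93178008) = 1867 + 1/93208971 = 174021148858/93208971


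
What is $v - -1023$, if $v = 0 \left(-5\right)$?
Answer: $1023$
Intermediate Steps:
$v = 0$
$v - -1023 = 0 - -1023 = 0 + 1023 = 1023$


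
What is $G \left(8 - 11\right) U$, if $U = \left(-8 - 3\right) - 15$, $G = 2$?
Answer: $156$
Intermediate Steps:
$U = -26$ ($U = -11 - 15 = -26$)
$G \left(8 - 11\right) U = 2 \left(8 - 11\right) \left(-26\right) = 2 \left(-3\right) \left(-26\right) = \left(-6\right) \left(-26\right) = 156$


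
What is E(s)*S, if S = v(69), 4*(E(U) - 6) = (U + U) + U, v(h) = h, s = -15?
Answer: -1449/4 ≈ -362.25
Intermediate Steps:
E(U) = 6 + 3*U/4 (E(U) = 6 + ((U + U) + U)/4 = 6 + (2*U + U)/4 = 6 + (3*U)/4 = 6 + 3*U/4)
S = 69
E(s)*S = (6 + (¾)*(-15))*69 = (6 - 45/4)*69 = -21/4*69 = -1449/4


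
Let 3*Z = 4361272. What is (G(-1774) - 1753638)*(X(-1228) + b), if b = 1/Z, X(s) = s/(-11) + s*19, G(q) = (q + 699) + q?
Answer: 1956680040115656665/47973992 ≈ 4.0786e+10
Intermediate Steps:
G(q) = 699 + 2*q (G(q) = (699 + q) + q = 699 + 2*q)
Z = 4361272/3 (Z = (⅓)*4361272 = 4361272/3 ≈ 1.4538e+6)
X(s) = 208*s/11 (X(s) = s*(-1/11) + 19*s = -s/11 + 19*s = 208*s/11)
b = 3/4361272 (b = 1/(4361272/3) = 3/4361272 ≈ 6.8787e-7)
(G(-1774) - 1753638)*(X(-1228) + b) = ((699 + 2*(-1774)) - 1753638)*((208/11)*(-1228) + 3/4361272) = ((699 - 3548) - 1753638)*(-255424/11 + 3/4361272) = (-2849 - 1753638)*(-1113973539295/47973992) = -1756487*(-1113973539295/47973992) = 1956680040115656665/47973992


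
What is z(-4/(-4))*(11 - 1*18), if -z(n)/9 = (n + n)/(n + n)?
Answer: 63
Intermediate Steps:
z(n) = -9 (z(n) = -9*(n + n)/(n + n) = -9*2*n/(2*n) = -9*2*n*1/(2*n) = -9*1 = -9)
z(-4/(-4))*(11 - 1*18) = -9*(11 - 1*18) = -9*(11 - 18) = -9*(-7) = 63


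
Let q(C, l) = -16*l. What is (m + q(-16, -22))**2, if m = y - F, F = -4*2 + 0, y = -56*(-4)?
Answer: 341056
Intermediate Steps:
y = 224
F = -8 (F = -8 + 0 = -8)
m = 232 (m = 224 - 1*(-8) = 224 + 8 = 232)
(m + q(-16, -22))**2 = (232 - 16*(-22))**2 = (232 + 352)**2 = 584**2 = 341056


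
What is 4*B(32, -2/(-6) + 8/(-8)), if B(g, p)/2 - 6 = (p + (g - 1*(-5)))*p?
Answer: -1312/9 ≈ -145.78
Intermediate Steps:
B(g, p) = 12 + 2*p*(5 + g + p) (B(g, p) = 12 + 2*((p + (g - 1*(-5)))*p) = 12 + 2*((p + (g + 5))*p) = 12 + 2*((p + (5 + g))*p) = 12 + 2*((5 + g + p)*p) = 12 + 2*(p*(5 + g + p)) = 12 + 2*p*(5 + g + p))
4*B(32, -2/(-6) + 8/(-8)) = 4*(12 + 2*(-2/(-6) + 8/(-8))² + 10*(-2/(-6) + 8/(-8)) + 2*32*(-2/(-6) + 8/(-8))) = 4*(12 + 2*(-2*(-⅙) + 8*(-⅛))² + 10*(-2*(-⅙) + 8*(-⅛)) + 2*32*(-2*(-⅙) + 8*(-⅛))) = 4*(12 + 2*(⅓ - 1)² + 10*(⅓ - 1) + 2*32*(⅓ - 1)) = 4*(12 + 2*(-⅔)² + 10*(-⅔) + 2*32*(-⅔)) = 4*(12 + 2*(4/9) - 20/3 - 128/3) = 4*(12 + 8/9 - 20/3 - 128/3) = 4*(-328/9) = -1312/9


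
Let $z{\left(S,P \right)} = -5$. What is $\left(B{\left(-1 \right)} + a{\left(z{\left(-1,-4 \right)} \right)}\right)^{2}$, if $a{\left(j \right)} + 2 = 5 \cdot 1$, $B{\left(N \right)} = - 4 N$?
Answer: $49$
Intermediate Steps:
$a{\left(j \right)} = 3$ ($a{\left(j \right)} = -2 + 5 \cdot 1 = -2 + 5 = 3$)
$\left(B{\left(-1 \right)} + a{\left(z{\left(-1,-4 \right)} \right)}\right)^{2} = \left(\left(-4\right) \left(-1\right) + 3\right)^{2} = \left(4 + 3\right)^{2} = 7^{2} = 49$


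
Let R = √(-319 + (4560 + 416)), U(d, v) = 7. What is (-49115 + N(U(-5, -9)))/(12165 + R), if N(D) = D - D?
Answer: -597483975/147982568 + 49115*√4657/147982568 ≈ -4.0149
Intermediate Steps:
N(D) = 0
R = √4657 (R = √(-319 + 4976) = √4657 ≈ 68.242)
(-49115 + N(U(-5, -9)))/(12165 + R) = (-49115 + 0)/(12165 + √4657) = -49115/(12165 + √4657)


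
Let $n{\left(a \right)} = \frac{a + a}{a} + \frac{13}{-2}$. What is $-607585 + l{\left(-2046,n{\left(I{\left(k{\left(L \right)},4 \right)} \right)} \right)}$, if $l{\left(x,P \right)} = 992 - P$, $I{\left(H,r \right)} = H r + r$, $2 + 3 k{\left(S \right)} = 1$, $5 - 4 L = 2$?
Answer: $- \frac{1213177}{2} \approx -6.0659 \cdot 10^{5}$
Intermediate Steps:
$L = \frac{3}{4}$ ($L = \frac{5}{4} - \frac{1}{2} = \frac{3}{4} \approx 0.75$)
$k{\left(S \right)} = - \frac{1}{3}$ ($k{\left(S \right)} = - \frac{2}{3} + \frac{1}{3} \cdot 1 = - \frac{2}{3} + \frac{1}{3} = - \frac{1}{3}$)
$I{\left(H,r \right)} = r + H r$
$n{\left(a \right)} = - \frac{9}{2}$ ($n{\left(a \right)} = \frac{2 a}{a} + 13 \left(- \frac{1}{2}\right) = 2 - \frac{13}{2} = - \frac{9}{2}$)
$-607585 + l{\left(-2046,n{\left(I{\left(k{\left(L \right)},4 \right)} \right)} \right)} = -607585 + \left(992 - - \frac{9}{2}\right) = -607585 + \left(992 + \frac{9}{2}\right) = -607585 + \frac{1993}{2} = - \frac{1213177}{2}$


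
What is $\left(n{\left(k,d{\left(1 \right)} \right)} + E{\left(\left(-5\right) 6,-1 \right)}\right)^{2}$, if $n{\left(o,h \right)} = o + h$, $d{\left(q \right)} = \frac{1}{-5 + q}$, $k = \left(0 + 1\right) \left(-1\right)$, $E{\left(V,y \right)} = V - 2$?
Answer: $\frac{17689}{16} \approx 1105.6$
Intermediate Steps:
$E{\left(V,y \right)} = -2 + V$ ($E{\left(V,y \right)} = V - 2 = -2 + V$)
$k = -1$ ($k = 1 \left(-1\right) = -1$)
$n{\left(o,h \right)} = h + o$
$\left(n{\left(k,d{\left(1 \right)} \right)} + E{\left(\left(-5\right) 6,-1 \right)}\right)^{2} = \left(\left(\frac{1}{-5 + 1} - 1\right) - 32\right)^{2} = \left(\left(\frac{1}{-4} - 1\right) - 32\right)^{2} = \left(\left(- \frac{1}{4} - 1\right) - 32\right)^{2} = \left(- \frac{5}{4} - 32\right)^{2} = \left(- \frac{133}{4}\right)^{2} = \frac{17689}{16}$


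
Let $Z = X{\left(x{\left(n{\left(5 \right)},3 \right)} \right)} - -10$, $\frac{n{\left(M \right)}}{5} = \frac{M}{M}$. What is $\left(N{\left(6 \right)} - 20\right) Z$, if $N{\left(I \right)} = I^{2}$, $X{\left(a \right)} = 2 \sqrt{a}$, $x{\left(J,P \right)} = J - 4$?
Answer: $192$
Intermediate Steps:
$n{\left(M \right)} = 5$ ($n{\left(M \right)} = 5 \frac{M}{M} = 5 \cdot 1 = 5$)
$x{\left(J,P \right)} = -4 + J$
$Z = 12$ ($Z = 2 \sqrt{-4 + 5} - -10 = 2 \sqrt{1} + 10 = 2 \cdot 1 + 10 = 2 + 10 = 12$)
$\left(N{\left(6 \right)} - 20\right) Z = \left(6^{2} - 20\right) 12 = \left(36 - 20\right) 12 = 16 \cdot 12 = 192$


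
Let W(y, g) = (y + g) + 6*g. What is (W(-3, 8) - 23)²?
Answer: 900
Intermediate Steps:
W(y, g) = y + 7*g (W(y, g) = (g + y) + 6*g = y + 7*g)
(W(-3, 8) - 23)² = ((-3 + 7*8) - 23)² = ((-3 + 56) - 23)² = (53 - 23)² = 30² = 900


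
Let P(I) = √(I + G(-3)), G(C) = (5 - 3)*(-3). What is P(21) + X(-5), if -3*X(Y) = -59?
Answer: 59/3 + √15 ≈ 23.540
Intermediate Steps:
G(C) = -6 (G(C) = 2*(-3) = -6)
X(Y) = 59/3 (X(Y) = -⅓*(-59) = 59/3)
P(I) = √(-6 + I) (P(I) = √(I - 6) = √(-6 + I))
P(21) + X(-5) = √(-6 + 21) + 59/3 = √15 + 59/3 = 59/3 + √15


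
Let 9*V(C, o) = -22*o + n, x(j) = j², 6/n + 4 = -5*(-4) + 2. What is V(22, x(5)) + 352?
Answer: 7855/27 ≈ 290.93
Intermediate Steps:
n = ⅓ (n = 6/(-4 + (-5*(-4) + 2)) = 6/(-4 + (20 + 2)) = 6/(-4 + 22) = 6/18 = 6*(1/18) = ⅓ ≈ 0.33333)
V(C, o) = 1/27 - 22*o/9 (V(C, o) = (-22*o + ⅓)/9 = (⅓ - 22*o)/9 = 1/27 - 22*o/9)
V(22, x(5)) + 352 = (1/27 - 22/9*5²) + 352 = (1/27 - 22/9*25) + 352 = (1/27 - 550/9) + 352 = -1649/27 + 352 = 7855/27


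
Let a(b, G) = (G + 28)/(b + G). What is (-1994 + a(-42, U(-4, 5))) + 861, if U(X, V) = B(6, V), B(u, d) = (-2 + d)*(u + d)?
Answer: -10258/9 ≈ -1139.8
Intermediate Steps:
B(u, d) = (-2 + d)*(d + u)
U(X, V) = -12 + V**2 + 4*V (U(X, V) = V**2 - 2*V - 2*6 + V*6 = V**2 - 2*V - 12 + 6*V = -12 + V**2 + 4*V)
a(b, G) = (28 + G)/(G + b)
(-1994 + a(-42, U(-4, 5))) + 861 = (-1994 + (28 + (-12 + 5**2 + 4*5))/((-12 + 5**2 + 4*5) - 42)) + 861 = (-1994 + (28 + (-12 + 25 + 20))/((-12 + 25 + 20) - 42)) + 861 = (-1994 + (28 + 33)/(33 - 42)) + 861 = (-1994 + 61/(-9)) + 861 = (-1994 - 1/9*61) + 861 = (-1994 - 61/9) + 861 = -18007/9 + 861 = -10258/9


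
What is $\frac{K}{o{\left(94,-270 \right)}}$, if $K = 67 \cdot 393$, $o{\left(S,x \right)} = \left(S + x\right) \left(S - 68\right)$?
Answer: $- \frac{26331}{4576} \approx -5.7542$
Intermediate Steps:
$o{\left(S,x \right)} = \left(-68 + S\right) \left(S + x\right)$ ($o{\left(S,x \right)} = \left(S + x\right) \left(-68 + S\right) = \left(-68 + S\right) \left(S + x\right)$)
$K = 26331$
$\frac{K}{o{\left(94,-270 \right)}} = \frac{26331}{94^{2} - 6392 - -18360 + 94 \left(-270\right)} = \frac{26331}{8836 - 6392 + 18360 - 25380} = \frac{26331}{-4576} = 26331 \left(- \frac{1}{4576}\right) = - \frac{26331}{4576}$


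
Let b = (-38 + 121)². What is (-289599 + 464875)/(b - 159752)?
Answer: -175276/152863 ≈ -1.1466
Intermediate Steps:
b = 6889 (b = 83² = 6889)
(-289599 + 464875)/(b - 159752) = (-289599 + 464875)/(6889 - 159752) = 175276/(-152863) = 175276*(-1/152863) = -175276/152863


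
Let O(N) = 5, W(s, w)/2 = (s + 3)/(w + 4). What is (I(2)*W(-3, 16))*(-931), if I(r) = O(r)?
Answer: 0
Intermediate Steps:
W(s, w) = 2*(3 + s)/(4 + w) (W(s, w) = 2*((s + 3)/(w + 4)) = 2*((3 + s)/(4 + w)) = 2*(3 + s)/(4 + w))
I(r) = 5
(I(2)*W(-3, 16))*(-931) = (5*(2*(3 - 3)/(4 + 16)))*(-931) = (5*(2*0/20))*(-931) = (5*(2*(1/20)*0))*(-931) = (5*0)*(-931) = 0*(-931) = 0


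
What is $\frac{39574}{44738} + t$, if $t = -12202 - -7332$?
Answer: $- \frac{108917243}{22369} \approx -4869.1$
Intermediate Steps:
$t = -4870$ ($t = -12202 + 7332 = -4870$)
$\frac{39574}{44738} + t = \frac{39574}{44738} - 4870 = 39574 \cdot \frac{1}{44738} - 4870 = \frac{19787}{22369} - 4870 = - \frac{108917243}{22369}$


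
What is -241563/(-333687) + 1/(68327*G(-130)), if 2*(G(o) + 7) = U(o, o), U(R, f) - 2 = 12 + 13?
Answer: 71523081229/98799270479 ≈ 0.72392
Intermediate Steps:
U(R, f) = 27 (U(R, f) = 2 + (12 + 13) = 2 + 25 = 27)
G(o) = 13/2 (G(o) = -7 + (½)*27 = -7 + 27/2 = 13/2)
-241563/(-333687) + 1/(68327*G(-130)) = -241563/(-333687) + 1/(68327*(13/2)) = -241563*(-1/333687) + (1/68327)*(2/13) = 80521/111229 + 2/888251 = 71523081229/98799270479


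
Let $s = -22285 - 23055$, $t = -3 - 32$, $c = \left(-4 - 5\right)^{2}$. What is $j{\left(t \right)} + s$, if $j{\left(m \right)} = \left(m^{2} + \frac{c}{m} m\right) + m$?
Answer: $-44069$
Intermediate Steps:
$c = 81$ ($c = \left(-9\right)^{2} = 81$)
$t = -35$
$s = -45340$ ($s = -22285 - 23055 = -45340$)
$j{\left(m \right)} = 81 + m + m^{2}$ ($j{\left(m \right)} = \left(m^{2} + \frac{81}{m} m\right) + m = \left(m^{2} + 81\right) + m = \left(81 + m^{2}\right) + m = 81 + m + m^{2}$)
$j{\left(t \right)} + s = \left(81 - 35 + \left(-35\right)^{2}\right) - 45340 = \left(81 - 35 + 1225\right) - 45340 = 1271 - 45340 = -44069$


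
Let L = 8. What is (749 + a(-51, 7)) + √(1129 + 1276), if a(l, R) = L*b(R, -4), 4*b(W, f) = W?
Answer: 763 + √2405 ≈ 812.04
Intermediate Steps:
b(W, f) = W/4
a(l, R) = 2*R (a(l, R) = 8*(R/4) = 2*R)
(749 + a(-51, 7)) + √(1129 + 1276) = (749 + 2*7) + √(1129 + 1276) = (749 + 14) + √2405 = 763 + √2405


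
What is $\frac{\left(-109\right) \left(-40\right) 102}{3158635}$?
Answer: $\frac{88944}{631727} \approx 0.14079$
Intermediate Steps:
$\frac{\left(-109\right) \left(-40\right) 102}{3158635} = 4360 \cdot 102 \cdot \frac{1}{3158635} = 444720 \cdot \frac{1}{3158635} = \frac{88944}{631727}$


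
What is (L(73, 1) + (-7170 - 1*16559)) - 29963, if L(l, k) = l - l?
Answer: -53692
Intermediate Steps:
L(l, k) = 0
(L(73, 1) + (-7170 - 1*16559)) - 29963 = (0 + (-7170 - 1*16559)) - 29963 = (0 + (-7170 - 16559)) - 29963 = (0 - 23729) - 29963 = -23729 - 29963 = -53692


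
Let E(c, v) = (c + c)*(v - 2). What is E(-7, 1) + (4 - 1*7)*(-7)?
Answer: 35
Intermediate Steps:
E(c, v) = 2*c*(-2 + v) (E(c, v) = (2*c)*(-2 + v) = 2*c*(-2 + v))
E(-7, 1) + (4 - 1*7)*(-7) = 2*(-7)*(-2 + 1) + (4 - 1*7)*(-7) = 2*(-7)*(-1) + (4 - 7)*(-7) = 14 - 3*(-7) = 14 + 21 = 35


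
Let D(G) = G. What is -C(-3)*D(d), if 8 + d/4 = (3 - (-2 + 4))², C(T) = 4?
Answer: 112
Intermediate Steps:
d = -28 (d = -32 + 4*(3 - (-2 + 4))² = -32 + 4*(3 - 1*2)² = -32 + 4*(3 - 2)² = -32 + 4*1² = -32 + 4*1 = -32 + 4 = -28)
-C(-3)*D(d) = -4*(-28) = -1*(-112) = 112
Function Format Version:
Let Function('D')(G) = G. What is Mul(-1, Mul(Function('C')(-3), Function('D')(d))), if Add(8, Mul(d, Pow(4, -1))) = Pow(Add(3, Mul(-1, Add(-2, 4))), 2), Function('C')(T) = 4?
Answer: 112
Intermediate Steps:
d = -28 (d = Add(-32, Mul(4, Pow(Add(3, Mul(-1, Add(-2, 4))), 2))) = Add(-32, Mul(4, Pow(Add(3, Mul(-1, 2)), 2))) = Add(-32, Mul(4, Pow(Add(3, -2), 2))) = Add(-32, Mul(4, Pow(1, 2))) = Add(-32, Mul(4, 1)) = Add(-32, 4) = -28)
Mul(-1, Mul(Function('C')(-3), Function('D')(d))) = Mul(-1, Mul(4, -28)) = Mul(-1, -112) = 112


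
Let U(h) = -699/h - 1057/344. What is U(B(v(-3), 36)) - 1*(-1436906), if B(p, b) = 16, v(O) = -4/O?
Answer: 988559157/688 ≈ 1.4369e+6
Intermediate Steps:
U(h) = -1057/344 - 699/h (U(h) = -699/h - 1057*1/344 = -699/h - 1057/344 = -1057/344 - 699/h)
U(B(v(-3), 36)) - 1*(-1436906) = (-1057/344 - 699/16) - 1*(-1436906) = (-1057/344 - 699*1/16) + 1436906 = (-1057/344 - 699/16) + 1436906 = -32171/688 + 1436906 = 988559157/688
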